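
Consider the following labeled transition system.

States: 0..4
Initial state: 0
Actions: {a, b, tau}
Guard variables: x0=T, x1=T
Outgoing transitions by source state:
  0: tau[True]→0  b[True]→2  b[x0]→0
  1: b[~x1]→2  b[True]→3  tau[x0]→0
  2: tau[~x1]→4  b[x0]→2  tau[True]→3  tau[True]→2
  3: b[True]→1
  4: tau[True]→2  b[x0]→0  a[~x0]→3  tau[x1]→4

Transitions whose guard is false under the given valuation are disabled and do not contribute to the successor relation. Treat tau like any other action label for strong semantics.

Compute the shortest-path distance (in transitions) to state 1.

Breadth-first toward 1:
  L0 = {0}
  L1 = {2}
  L2 = {3}
  L3 = {1}
first hit 1 at d=3 via b·tau·b

Answer: 3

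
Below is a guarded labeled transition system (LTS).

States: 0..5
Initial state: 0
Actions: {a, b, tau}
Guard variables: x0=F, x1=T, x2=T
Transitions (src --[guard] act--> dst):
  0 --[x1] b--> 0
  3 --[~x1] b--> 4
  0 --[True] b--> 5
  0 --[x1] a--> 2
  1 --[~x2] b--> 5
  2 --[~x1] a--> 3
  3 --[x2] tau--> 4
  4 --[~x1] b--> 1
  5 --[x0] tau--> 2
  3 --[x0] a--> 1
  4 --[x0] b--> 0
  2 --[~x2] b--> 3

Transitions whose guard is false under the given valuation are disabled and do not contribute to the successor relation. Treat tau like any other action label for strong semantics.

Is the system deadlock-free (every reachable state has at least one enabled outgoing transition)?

Answer: DEADLOCK at state 2

Analysis:
Reach set: {0,2,5}
  0: a→2  b→0  b→5  [3 out]
  2: ∅  [STUCK]
  5: ∅  [STUCK]
Path to 2: a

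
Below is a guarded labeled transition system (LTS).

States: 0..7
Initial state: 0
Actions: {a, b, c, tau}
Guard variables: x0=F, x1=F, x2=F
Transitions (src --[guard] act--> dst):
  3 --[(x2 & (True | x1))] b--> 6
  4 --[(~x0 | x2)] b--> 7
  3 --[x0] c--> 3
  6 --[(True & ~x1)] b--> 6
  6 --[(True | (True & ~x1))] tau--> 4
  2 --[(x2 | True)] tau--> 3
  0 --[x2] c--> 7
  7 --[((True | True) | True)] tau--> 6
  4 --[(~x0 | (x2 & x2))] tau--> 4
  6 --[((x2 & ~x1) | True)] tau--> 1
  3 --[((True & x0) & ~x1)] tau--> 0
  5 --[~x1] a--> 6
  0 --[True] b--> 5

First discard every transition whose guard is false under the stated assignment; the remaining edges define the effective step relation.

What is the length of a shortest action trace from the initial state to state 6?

BFS to 6:
  Layer 0: {0}
  Layer 1: {5}
  Layer 2: {6}
first hit 6 at d=2 via b·a

Answer: 2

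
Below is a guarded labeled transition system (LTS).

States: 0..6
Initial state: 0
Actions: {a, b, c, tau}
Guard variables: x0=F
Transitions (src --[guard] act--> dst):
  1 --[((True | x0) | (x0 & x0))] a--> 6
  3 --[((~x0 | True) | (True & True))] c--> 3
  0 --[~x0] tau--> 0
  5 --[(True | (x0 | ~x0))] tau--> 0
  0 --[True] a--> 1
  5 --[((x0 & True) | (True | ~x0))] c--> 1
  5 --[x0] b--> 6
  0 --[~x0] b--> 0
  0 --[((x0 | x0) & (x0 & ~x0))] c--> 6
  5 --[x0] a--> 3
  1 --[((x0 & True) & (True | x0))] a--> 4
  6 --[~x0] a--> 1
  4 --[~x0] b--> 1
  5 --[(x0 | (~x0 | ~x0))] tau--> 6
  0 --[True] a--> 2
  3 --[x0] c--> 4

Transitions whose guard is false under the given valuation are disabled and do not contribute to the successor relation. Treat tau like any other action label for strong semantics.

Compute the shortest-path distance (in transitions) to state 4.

Answer: UNREACHABLE

Trace:
BFS to 4:
  Layer 0: {0}
  Layer 1: {1,2}
  Layer 2: {6}
4 never appears.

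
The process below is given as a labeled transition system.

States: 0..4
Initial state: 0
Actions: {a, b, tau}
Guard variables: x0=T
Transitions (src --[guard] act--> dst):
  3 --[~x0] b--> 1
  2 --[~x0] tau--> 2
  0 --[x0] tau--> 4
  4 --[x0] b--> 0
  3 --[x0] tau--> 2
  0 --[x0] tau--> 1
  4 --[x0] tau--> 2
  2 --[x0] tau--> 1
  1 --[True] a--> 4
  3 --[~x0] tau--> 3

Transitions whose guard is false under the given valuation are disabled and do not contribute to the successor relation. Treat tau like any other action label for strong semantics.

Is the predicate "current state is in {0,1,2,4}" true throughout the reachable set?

Answer: INVARIANT HOLDS

Analysis:
Allowed set {0,1,2,4}
R = {0,1,2,4}
  0: ok
  1: ok
  2: ok
  4: ok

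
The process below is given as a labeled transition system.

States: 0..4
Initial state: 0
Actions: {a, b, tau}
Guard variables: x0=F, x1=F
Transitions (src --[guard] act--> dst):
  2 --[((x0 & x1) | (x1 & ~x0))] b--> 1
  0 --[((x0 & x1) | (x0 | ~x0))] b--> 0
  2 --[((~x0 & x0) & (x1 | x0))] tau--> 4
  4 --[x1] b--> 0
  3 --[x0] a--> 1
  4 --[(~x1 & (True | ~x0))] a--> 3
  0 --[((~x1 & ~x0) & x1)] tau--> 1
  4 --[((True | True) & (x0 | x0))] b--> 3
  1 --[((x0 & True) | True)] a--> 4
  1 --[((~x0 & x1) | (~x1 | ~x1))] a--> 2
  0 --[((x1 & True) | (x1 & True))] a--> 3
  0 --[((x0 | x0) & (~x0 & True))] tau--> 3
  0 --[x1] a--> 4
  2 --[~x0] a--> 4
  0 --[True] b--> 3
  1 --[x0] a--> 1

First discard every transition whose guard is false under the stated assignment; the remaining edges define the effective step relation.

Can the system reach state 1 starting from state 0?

6 transition(s) survive guard evaluation.
Layer 0: {0}
Layer 1: {3}  cumulative {0,3}
R = {0,3}

Answer: UNREACHABLE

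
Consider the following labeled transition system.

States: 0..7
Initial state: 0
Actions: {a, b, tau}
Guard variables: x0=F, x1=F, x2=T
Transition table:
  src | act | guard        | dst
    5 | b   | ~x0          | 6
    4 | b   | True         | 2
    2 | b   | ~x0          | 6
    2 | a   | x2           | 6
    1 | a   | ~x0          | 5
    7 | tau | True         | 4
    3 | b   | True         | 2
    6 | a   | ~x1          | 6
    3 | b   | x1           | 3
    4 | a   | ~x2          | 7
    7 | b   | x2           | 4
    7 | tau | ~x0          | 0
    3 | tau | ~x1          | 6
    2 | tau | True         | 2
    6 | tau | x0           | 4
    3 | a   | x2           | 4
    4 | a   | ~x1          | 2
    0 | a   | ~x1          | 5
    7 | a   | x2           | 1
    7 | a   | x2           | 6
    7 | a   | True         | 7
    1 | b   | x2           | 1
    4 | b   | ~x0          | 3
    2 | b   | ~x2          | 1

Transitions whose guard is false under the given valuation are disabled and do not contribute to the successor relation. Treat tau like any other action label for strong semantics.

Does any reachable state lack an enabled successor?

Answer: DEADLOCK-FREE

Analysis:
Reach set: {0,5,6}
  0: a→5  [deg 1]
  5: b→6  [deg 1]
  6: a→6  [deg 1]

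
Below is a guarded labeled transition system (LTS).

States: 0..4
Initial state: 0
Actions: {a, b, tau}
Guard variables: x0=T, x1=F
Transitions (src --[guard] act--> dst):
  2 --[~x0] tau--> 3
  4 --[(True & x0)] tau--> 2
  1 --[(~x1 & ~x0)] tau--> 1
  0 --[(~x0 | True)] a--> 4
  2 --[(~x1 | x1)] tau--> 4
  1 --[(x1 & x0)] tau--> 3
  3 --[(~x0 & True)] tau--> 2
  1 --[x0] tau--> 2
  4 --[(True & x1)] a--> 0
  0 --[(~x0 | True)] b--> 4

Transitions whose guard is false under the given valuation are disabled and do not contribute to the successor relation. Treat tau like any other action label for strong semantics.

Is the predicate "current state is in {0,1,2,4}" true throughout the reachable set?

Allowed set {0,1,2,4}
Reachable = {0,2,4}
  0: safe
  2: safe
  4: safe

Answer: INVARIANT HOLDS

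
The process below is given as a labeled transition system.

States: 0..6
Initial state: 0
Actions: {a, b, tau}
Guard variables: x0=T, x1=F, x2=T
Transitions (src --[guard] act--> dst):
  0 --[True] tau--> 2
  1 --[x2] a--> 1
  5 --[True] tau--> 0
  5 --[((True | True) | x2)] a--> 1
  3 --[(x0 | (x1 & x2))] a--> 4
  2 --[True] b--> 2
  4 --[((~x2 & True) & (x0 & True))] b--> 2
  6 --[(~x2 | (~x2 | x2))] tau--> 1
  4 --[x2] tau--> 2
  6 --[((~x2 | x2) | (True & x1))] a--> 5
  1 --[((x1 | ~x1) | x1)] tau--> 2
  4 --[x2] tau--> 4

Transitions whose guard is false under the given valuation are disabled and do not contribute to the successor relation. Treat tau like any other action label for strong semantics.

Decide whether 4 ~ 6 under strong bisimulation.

Compute ~ classes (split until stable):
  round 0: {{0,1,2,3,4,5,6}}
  round 1: {{0,4},{1,5,6},{2},{3}}
  round 2: {{0},{1},{2},{3},{4},{5},{6}}
7 equivalence class(es) (converged in 3)
[4]={4}  [6]={6}

Answer: NOT BISIMILAR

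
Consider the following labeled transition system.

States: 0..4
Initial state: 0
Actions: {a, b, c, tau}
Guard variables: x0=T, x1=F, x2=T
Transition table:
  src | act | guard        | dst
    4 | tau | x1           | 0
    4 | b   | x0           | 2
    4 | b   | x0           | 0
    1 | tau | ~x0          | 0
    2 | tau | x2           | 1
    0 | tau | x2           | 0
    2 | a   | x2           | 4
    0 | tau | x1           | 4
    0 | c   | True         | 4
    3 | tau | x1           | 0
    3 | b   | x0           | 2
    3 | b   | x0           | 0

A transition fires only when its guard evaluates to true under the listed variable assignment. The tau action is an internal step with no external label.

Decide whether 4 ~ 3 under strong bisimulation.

Answer: BISIMILAR

Trace:
Bisimulation quotient by refinement:
  π0 = {{0,1,2,3,4}}
  π1 = {{0},{1},{2},{3,4}}
Fixed point at round 2; 4 class(es).
class of 4: {3,4}; class of 3: {3,4}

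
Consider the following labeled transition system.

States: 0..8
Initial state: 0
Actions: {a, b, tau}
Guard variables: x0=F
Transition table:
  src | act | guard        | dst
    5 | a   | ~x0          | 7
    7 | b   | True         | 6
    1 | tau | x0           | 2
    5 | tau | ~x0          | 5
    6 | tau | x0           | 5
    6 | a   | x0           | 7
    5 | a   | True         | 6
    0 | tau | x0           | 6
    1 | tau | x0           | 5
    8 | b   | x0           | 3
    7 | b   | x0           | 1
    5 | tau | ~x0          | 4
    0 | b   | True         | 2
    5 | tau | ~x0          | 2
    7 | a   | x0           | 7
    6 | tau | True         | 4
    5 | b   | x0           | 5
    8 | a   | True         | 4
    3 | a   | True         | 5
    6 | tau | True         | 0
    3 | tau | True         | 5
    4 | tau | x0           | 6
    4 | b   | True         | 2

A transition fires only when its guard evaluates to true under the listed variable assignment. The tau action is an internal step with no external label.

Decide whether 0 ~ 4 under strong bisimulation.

Answer: BISIMILAR

Analysis:
Compute ~ classes (split until stable):
  round 0: {{0,1,2,3,4,5,6,7,8}}
  round 1: {{0,4,7},{1,2},{3,5},{6},{8}}
  round 2: {{0,4},{1,2},{3},{5},{6},{7},{8}}
stable after 3 split(s): 7 block(s)
0∈{0,4}, 4∈{0,4}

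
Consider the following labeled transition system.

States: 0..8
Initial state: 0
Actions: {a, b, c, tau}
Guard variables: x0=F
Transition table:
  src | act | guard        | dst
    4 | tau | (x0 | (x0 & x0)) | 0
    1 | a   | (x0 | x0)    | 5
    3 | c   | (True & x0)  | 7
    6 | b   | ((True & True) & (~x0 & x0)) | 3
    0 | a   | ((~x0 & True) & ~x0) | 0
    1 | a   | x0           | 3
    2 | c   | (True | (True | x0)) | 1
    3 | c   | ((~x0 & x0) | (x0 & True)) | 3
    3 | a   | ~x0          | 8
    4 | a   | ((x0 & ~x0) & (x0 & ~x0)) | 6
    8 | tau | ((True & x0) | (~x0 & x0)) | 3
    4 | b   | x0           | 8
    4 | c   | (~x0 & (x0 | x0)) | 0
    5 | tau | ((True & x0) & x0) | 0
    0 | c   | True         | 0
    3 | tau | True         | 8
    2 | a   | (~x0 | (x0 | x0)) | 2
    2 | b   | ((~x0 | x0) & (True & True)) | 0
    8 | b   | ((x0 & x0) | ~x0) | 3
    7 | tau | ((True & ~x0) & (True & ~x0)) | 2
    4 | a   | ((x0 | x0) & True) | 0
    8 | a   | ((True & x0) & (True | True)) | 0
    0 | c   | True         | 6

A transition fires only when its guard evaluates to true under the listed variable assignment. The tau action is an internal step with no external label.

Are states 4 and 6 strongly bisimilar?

Refine partition for ~:
  round 0: {{0,1,2,3,4,5,6,7,8}}
  round 1: {{0},{1,4,5,6},{2},{3},{7},{8}}
6 equivalence class(es) (converged in 2)
class of 4: {1,4,5,6}; class of 6: {1,4,5,6}

Answer: BISIMILAR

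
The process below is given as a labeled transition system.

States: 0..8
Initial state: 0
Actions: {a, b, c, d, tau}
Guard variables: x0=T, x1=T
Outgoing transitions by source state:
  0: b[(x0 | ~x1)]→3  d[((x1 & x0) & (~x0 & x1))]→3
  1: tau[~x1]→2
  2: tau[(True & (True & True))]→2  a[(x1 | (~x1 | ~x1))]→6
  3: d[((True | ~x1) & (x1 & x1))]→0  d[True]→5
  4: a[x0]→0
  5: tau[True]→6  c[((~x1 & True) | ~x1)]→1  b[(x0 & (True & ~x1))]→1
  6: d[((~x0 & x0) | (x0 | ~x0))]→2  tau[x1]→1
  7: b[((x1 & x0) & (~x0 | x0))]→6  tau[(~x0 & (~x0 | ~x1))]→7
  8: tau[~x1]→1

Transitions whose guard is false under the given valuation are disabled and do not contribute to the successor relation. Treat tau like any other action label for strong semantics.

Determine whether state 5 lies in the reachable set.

Guard filter leaves 10 enabled edge(s).
L0 = {0}
L1 = {3}  cumulative {0,3}
L2 = {5}  cumulative {0,3,5}
L3 = {6}  cumulative {0,3,5,6}
L4 = {1,2}  cumulative {0,1,2,3,5,6}
Reachable = {0,1,2,3,5,6}
trace reaching 5: b·d

Answer: REACHABLE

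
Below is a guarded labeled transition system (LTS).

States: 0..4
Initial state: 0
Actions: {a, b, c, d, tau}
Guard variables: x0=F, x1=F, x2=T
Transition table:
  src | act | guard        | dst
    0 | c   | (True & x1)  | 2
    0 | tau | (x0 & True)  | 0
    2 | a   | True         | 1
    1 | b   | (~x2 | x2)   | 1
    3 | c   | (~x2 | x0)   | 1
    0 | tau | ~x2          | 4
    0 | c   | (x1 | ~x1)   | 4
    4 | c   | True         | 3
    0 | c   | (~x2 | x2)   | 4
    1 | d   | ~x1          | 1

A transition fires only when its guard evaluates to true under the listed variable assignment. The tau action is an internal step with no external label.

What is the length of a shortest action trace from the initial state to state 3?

Answer: 2

Trace:
Breadth-first toward 3:
  Layer 0: {0}
  Layer 1: {4}
  Layer 2: {3}
3 enters at depth 2; path c·c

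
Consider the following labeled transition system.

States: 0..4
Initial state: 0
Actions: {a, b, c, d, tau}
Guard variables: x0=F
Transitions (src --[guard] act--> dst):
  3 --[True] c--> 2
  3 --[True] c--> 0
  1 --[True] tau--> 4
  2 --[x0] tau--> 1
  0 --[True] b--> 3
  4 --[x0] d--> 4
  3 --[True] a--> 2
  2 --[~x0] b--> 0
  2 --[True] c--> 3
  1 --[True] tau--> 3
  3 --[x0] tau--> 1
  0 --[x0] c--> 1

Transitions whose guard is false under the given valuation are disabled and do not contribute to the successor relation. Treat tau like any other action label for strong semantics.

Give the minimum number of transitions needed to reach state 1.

Layered search for 1:
  depth 0: {0}
  depth 1: {3}
  depth 2: {2}
1 never appears.

Answer: UNREACHABLE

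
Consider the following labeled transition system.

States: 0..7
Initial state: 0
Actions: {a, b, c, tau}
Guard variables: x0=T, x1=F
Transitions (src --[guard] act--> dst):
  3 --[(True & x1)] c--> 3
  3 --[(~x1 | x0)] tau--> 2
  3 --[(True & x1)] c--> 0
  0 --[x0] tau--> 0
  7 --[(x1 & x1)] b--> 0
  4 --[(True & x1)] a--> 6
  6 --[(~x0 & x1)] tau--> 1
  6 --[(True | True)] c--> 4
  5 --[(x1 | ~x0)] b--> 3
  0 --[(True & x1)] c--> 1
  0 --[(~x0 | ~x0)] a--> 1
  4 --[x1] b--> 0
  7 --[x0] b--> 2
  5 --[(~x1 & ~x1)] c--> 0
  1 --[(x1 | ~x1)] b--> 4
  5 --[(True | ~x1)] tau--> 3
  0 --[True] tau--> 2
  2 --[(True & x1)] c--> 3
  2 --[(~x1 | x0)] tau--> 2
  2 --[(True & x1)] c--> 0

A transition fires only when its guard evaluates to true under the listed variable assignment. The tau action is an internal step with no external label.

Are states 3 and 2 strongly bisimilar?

Answer: BISIMILAR

Working:
Compute ~ classes (split until stable):
  π0 = {{0,1,2,3,4,5,6,7}}
  π1 = {{0,2,3},{1,7},{4},{5},{6}}
  π2 = {{0,2,3},{1},{4},{5},{6},{7}}
Fixed point at round 3; 6 class(es).
3∈{0,2,3}, 2∈{0,2,3}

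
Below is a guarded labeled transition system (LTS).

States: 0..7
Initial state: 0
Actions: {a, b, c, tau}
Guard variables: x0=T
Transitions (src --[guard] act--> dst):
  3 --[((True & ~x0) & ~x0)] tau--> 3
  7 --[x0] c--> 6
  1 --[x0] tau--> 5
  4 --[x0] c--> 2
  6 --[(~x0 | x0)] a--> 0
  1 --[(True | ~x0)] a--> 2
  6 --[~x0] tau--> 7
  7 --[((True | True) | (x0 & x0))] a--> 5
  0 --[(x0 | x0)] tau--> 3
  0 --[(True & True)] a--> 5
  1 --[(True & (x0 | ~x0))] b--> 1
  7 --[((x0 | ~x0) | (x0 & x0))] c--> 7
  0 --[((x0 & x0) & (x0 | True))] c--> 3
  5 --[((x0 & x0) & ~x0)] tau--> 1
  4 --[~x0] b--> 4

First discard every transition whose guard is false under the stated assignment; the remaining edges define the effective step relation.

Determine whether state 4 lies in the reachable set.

Answer: UNREACHABLE

Trace:
11 transition(s) survive guard evaluation.
L0 = {0}
L1 = {3,5}  total {0,3,5}
Reach set: {0,3,5}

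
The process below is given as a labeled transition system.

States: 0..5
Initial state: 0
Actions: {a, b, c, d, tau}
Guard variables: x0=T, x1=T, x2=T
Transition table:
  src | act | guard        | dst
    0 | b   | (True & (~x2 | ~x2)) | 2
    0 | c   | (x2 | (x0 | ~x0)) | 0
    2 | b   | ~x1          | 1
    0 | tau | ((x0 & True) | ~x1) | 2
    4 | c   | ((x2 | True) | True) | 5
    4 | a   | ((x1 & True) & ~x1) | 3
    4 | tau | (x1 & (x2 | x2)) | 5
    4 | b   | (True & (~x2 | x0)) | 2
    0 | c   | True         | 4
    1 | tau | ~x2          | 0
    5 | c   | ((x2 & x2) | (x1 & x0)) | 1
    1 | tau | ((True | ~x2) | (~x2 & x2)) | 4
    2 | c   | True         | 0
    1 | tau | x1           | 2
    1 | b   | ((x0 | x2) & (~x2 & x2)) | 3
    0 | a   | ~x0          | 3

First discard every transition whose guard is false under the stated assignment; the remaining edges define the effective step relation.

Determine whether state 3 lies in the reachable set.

Answer: UNREACHABLE

Working:
After dropping false guards: 10 live edges.
Layer 0: {0}
Layer 1: {2,4}  cumulative {0,2,4}
Layer 2: {5}  cumulative {0,2,4,5}
Layer 3: {1}  cumulative {0,1,2,4,5}
R = {0,1,2,4,5}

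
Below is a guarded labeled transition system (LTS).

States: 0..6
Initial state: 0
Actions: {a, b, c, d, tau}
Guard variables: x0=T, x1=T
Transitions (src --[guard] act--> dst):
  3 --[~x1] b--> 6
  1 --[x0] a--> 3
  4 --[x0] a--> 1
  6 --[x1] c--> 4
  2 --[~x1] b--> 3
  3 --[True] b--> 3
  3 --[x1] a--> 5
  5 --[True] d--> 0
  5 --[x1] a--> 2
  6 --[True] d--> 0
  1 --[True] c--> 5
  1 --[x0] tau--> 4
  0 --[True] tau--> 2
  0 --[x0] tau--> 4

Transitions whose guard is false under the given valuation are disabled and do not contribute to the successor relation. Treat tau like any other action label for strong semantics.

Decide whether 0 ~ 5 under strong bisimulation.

Compute ~ classes (split until stable):
  P[0] = {{0,1,2,3,4,5,6}}
  P[1] = {{0},{1},{2},{3},{4},{5},{6}}
7 equivalence class(es) (converged in 2)
0∈{0}, 5∈{5}

Answer: NOT BISIMILAR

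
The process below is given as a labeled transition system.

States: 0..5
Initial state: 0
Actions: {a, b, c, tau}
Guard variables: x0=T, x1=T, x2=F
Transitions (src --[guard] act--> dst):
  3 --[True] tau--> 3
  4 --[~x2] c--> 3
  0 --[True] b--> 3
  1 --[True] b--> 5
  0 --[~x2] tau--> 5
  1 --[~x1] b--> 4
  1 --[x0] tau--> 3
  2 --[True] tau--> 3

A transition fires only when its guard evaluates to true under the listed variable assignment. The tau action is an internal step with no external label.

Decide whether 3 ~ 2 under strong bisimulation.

Compute ~ classes (split until stable):
  π0 = {{0,1,2,3,4,5}}
  π1 = {{0,1},{2,3},{4},{5}}
  π2 = {{0},{1},{2,3},{4},{5}}
5 equivalence class(es) (converged in 3)
3∈{2,3}, 2∈{2,3}

Answer: BISIMILAR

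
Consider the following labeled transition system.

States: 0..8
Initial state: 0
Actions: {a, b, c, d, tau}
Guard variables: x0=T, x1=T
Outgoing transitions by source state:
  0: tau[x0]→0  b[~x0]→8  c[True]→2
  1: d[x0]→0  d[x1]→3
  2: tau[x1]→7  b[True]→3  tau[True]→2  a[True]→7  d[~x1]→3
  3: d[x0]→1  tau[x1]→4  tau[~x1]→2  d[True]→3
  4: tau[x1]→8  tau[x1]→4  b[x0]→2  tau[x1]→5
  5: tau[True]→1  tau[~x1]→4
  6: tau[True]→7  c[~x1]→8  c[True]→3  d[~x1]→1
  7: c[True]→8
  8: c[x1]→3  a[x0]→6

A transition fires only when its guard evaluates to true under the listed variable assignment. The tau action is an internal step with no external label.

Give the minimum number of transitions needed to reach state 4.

Layered search for 4:
  L0 = {0}
  L1 = {2}
  L2 = {3,7}
  L3 = {1,4,8}
4 enters at depth 3; path c·b·tau

Answer: 3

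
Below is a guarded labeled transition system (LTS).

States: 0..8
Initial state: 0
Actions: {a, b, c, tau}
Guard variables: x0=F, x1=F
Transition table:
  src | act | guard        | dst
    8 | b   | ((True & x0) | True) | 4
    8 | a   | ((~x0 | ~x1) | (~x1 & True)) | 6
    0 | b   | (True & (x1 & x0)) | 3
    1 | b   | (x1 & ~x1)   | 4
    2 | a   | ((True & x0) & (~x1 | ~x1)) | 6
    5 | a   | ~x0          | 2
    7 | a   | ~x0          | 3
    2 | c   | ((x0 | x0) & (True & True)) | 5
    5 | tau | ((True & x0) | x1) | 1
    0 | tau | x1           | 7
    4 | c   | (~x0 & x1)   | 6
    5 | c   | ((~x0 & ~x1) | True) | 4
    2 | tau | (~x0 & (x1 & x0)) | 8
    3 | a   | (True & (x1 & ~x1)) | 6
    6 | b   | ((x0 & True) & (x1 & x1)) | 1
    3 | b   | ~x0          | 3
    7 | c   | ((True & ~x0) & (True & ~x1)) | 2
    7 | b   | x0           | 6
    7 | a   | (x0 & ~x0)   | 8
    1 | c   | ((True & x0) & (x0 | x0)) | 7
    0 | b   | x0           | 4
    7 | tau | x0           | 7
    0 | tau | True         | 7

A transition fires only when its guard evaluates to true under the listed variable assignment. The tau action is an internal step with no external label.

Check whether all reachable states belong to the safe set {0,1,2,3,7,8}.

Safe = {0,1,2,3,7,8}
Reach set: {0,2,3,7}
  0: ✓
  2: ✓
  3: ✓
  7: ✓

Answer: INVARIANT HOLDS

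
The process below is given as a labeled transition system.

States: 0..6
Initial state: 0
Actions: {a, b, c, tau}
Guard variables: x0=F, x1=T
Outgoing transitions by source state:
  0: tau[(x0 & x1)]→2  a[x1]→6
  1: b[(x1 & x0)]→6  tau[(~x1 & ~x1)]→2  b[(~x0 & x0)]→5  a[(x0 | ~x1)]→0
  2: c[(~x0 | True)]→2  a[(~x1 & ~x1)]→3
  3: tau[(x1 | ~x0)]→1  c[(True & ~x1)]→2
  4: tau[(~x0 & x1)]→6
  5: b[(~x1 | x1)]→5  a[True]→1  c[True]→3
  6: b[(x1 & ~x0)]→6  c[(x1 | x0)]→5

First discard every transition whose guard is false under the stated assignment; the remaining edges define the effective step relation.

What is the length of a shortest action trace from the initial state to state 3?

BFS to 3:
  Layer 0: {0}
  Layer 1: {6}
  Layer 2: {5}
  Layer 3: {1,3}
3 enters at depth 3; path a·c·c

Answer: 3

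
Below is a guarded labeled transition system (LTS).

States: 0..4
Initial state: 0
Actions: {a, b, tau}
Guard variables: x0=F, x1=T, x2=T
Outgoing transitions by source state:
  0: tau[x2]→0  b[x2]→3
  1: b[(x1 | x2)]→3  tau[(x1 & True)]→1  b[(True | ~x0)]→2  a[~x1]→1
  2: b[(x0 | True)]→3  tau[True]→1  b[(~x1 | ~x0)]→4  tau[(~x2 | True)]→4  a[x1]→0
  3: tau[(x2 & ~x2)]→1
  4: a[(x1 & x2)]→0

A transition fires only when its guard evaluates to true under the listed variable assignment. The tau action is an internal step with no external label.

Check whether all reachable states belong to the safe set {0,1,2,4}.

Answer: INVARIANT VIOLATED at state 3

Working:
Allowed set {0,1,2,4}
Reachable = {0,3}
  0: ok
  3: VIOLATES
counterexample path to 3: b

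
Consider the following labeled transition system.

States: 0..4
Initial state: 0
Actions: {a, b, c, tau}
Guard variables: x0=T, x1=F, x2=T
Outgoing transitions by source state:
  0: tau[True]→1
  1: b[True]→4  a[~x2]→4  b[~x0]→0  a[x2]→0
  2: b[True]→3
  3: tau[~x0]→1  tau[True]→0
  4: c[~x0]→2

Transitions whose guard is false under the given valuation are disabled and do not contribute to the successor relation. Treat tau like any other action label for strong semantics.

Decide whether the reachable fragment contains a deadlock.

Answer: DEADLOCK at state 4

Trace:
Reach set: {0,1,4}
  0: tau→1  [1 exit(s)]
  1: a→0  b→4  [2 exit(s)]
  4: ∅  [deadlock]
trace reaching 4: tau·b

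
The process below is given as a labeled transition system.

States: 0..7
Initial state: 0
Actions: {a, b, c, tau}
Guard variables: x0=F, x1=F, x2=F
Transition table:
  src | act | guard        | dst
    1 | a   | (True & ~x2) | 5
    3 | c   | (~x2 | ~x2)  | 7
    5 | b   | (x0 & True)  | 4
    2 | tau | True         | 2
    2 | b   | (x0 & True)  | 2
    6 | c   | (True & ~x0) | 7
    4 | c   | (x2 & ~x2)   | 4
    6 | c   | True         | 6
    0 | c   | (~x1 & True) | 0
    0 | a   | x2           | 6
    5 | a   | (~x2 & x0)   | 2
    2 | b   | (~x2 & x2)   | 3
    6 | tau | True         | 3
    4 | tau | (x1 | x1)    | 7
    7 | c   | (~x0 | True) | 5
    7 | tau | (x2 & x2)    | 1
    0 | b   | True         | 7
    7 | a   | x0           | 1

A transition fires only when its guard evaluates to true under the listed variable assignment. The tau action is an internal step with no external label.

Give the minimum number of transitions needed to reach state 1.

Breadth-first toward 1:
  L0 = {0}
  L1 = {7}
  L2 = {5}
1 never appears.

Answer: UNREACHABLE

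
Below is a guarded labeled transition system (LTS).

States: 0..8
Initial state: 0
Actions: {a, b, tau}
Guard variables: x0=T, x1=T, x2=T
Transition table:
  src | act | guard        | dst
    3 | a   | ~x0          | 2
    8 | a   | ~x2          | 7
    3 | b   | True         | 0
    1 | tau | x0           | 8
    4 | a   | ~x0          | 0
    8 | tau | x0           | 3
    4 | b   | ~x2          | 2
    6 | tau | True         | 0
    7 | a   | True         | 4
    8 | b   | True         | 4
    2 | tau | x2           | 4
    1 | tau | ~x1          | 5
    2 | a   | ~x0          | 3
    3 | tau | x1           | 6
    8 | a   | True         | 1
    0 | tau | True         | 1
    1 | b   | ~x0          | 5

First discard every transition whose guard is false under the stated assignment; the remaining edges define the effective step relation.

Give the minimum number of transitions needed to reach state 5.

Answer: UNREACHABLE

Analysis:
Breadth-first toward 5:
  L0 = {0}
  L1 = {1}
  L2 = {8}
  L3 = {3,4}
  L4 = {6}
5 never appears.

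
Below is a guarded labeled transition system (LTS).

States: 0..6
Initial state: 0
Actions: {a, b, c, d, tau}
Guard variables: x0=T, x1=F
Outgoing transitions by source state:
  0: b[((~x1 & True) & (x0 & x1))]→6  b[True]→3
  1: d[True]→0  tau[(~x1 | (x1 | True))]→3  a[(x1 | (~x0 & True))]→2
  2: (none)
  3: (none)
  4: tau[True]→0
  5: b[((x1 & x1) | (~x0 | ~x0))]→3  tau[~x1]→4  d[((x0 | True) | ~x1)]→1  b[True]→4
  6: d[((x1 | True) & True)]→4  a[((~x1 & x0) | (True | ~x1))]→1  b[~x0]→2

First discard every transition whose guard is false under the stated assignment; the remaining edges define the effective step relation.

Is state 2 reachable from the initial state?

Guard filter leaves 9 enabled edge(s).
L0 = {0}
L1 = {3}  now seen {0,3}
Reachable = {0,3}

Answer: UNREACHABLE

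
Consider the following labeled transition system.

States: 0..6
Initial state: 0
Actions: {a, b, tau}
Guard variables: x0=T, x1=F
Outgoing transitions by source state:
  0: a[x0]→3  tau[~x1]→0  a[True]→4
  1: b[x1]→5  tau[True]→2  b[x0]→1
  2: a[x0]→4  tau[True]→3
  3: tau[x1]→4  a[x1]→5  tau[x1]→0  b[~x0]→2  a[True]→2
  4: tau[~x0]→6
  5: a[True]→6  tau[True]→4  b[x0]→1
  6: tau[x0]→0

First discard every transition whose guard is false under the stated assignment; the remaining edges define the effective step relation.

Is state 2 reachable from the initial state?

12 transition(s) survive guard evaluation.
Layer 0: {0}
Layer 1: {3,4}  now seen {0,3,4}
Layer 2: {2}  now seen {0,2,3,4}
R = {0,2,3,4}
trace reaching 2: a·a

Answer: REACHABLE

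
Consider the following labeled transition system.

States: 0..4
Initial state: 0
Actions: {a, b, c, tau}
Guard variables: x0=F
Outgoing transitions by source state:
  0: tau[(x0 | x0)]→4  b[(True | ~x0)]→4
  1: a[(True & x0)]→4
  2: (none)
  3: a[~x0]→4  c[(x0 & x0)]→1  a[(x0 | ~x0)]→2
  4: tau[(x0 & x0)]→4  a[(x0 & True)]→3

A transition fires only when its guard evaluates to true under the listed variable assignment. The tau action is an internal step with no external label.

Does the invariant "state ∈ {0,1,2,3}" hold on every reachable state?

Inv-set: {0,1,2,3}
Reachable = {0,4}
  0: ✓
  4: ✗ unsafe
witness against invariant: b → 4

Answer: INVARIANT VIOLATED at state 4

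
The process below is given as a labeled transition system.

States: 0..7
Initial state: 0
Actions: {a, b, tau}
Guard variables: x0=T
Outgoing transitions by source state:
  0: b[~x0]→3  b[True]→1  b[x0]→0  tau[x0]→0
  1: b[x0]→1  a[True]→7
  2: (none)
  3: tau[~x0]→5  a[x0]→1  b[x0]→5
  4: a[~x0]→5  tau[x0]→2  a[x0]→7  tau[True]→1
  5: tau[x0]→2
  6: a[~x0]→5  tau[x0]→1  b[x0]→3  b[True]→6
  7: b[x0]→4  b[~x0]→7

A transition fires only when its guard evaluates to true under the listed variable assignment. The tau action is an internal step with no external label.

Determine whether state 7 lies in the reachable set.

Answer: REACHABLE

Analysis:
Guard filter leaves 15 enabled edge(s).
depth 0: {0}
depth 1: {1}  now seen {0,1}
depth 2: {7}  now seen {0,1,7}
depth 3: {4}  now seen {0,1,4,7}
depth 4: {2}  now seen {0,1,2,4,7}
Reach set: {0,1,2,4,7}
trace reaching 7: b·a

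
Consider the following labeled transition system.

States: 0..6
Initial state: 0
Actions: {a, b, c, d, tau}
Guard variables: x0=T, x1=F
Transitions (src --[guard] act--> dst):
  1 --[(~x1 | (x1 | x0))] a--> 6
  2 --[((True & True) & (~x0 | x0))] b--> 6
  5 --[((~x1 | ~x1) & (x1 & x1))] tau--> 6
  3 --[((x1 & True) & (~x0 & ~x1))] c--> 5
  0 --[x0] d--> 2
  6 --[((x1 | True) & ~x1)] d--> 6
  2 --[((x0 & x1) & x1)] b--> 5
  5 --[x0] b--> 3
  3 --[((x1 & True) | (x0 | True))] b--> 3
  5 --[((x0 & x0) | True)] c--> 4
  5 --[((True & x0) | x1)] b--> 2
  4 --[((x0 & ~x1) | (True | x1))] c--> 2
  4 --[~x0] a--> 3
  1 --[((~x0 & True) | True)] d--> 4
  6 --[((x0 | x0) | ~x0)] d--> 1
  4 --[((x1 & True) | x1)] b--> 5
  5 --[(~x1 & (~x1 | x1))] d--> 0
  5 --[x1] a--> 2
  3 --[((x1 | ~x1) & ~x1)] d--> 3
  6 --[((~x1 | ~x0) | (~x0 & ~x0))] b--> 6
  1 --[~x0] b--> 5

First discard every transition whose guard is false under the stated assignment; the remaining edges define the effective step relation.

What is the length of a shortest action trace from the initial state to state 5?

Breadth-first toward 5:
  Layer 0: {0}
  Layer 1: {2}
  Layer 2: {6}
  Layer 3: {1}
  Layer 4: {4}
5 never appears.

Answer: UNREACHABLE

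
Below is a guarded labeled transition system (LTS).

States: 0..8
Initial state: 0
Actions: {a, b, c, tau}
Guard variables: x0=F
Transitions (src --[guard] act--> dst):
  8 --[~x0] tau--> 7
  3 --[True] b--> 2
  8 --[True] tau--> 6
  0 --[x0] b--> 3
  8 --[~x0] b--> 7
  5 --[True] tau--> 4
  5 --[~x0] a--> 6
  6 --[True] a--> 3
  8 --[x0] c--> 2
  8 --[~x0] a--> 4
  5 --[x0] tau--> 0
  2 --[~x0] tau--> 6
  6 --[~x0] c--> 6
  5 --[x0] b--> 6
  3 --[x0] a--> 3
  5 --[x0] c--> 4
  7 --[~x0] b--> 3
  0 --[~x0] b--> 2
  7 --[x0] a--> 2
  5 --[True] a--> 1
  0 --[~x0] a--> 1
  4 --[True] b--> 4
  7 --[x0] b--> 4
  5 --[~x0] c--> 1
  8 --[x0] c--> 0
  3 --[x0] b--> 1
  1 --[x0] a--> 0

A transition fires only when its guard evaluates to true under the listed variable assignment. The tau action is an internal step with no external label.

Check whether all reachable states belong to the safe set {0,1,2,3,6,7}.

Answer: INVARIANT HOLDS

Analysis:
Allowed set {0,1,2,3,6,7}
R = {0,1,2,3,6}
  0: ✓
  1: ✓
  2: ✓
  3: ✓
  6: ✓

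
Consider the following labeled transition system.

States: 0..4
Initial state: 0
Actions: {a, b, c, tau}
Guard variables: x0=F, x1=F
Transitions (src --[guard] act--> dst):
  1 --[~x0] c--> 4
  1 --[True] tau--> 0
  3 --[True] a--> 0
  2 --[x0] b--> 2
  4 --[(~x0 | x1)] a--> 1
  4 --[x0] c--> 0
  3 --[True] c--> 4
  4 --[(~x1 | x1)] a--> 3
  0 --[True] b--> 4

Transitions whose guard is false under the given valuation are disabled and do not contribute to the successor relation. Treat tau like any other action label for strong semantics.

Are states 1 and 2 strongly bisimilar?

Compute ~ classes (split until stable):
  round 0: {{0,1,2,3,4}}
  round 1: {{0},{1},{2},{3},{4}}
stable after 2 split(s): 5 block(s)
1∈{1}, 2∈{2}

Answer: NOT BISIMILAR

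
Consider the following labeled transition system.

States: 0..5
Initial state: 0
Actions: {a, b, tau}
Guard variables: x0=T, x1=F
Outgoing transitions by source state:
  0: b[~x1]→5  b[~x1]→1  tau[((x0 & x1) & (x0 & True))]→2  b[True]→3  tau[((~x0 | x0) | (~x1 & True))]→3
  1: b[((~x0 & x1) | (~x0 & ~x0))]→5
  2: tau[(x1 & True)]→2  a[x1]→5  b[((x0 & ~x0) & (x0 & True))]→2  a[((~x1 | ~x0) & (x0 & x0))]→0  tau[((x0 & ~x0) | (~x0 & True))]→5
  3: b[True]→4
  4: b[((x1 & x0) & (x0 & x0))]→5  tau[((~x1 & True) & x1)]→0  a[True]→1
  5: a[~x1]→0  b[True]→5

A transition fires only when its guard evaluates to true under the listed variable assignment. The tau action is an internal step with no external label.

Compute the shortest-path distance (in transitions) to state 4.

Answer: 2

Working:
Breadth-first toward 4:
  depth 0: {0}
  depth 1: {1,3,5}
  depth 2: {4}
depth(4)=2, e.g. b·b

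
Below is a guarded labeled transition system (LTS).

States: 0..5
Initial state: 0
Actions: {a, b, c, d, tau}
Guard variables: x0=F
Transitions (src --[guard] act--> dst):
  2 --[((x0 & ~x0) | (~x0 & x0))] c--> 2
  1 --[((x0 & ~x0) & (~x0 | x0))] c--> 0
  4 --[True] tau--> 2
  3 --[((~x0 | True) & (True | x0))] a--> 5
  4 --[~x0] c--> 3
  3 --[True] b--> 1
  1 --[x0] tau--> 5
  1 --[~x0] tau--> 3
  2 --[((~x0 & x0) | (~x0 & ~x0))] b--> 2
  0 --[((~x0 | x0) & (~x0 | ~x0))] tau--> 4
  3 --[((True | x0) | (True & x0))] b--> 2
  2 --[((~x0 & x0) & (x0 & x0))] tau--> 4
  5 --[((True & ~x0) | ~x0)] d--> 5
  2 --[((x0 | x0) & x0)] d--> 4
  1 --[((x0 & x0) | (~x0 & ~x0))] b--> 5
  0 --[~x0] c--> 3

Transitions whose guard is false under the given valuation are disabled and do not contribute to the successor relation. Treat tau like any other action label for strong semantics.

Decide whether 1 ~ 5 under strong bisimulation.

Answer: NOT BISIMILAR

Working:
Compute ~ classes (split until stable):
  round 0: {{0,1,2,3,4,5}}
  round 1: {{0,4},{1},{2},{3},{5}}
  round 2: {{0},{1},{2},{3},{4},{5}}
stable after 3 split(s): 6 block(s)
[1]={1}  [5]={5}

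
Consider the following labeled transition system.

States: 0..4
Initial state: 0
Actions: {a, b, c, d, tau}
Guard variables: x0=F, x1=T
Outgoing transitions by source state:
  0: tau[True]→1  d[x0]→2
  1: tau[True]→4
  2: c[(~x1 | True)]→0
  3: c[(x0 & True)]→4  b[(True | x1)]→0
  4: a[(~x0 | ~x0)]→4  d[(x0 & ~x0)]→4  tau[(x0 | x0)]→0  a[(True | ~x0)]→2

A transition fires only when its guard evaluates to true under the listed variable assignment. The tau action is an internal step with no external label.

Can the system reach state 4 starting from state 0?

Answer: REACHABLE

Working:
Guard filter leaves 6 enabled edge(s).
L0 = {0}
L1 = {1}  now seen {0,1}
L2 = {4}  now seen {0,1,4}
L3 = {2}  now seen {0,1,2,4}
Reach set: {0,1,2,4}
witness 4: tau·tau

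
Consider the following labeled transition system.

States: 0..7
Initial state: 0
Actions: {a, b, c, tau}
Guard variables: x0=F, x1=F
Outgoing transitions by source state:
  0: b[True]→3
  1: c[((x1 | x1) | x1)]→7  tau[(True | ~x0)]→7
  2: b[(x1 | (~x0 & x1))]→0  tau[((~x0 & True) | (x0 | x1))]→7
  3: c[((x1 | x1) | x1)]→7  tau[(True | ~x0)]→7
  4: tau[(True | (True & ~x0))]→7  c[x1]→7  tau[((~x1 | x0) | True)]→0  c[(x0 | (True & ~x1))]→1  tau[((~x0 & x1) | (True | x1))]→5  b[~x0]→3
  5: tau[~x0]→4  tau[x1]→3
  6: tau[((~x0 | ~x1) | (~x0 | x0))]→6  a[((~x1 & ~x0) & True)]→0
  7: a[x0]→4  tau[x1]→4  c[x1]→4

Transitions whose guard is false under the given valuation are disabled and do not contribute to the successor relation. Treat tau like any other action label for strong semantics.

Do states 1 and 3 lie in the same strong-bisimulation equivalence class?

Answer: BISIMILAR

Analysis:
Bisimulation quotient by refinement:
  round 0: {{0,1,2,3,4,5,6,7}}
  round 1: {{0},{1,2,3,5},{4},{6},{7}}
  round 2: {{0},{1,2,3},{4},{5},{6},{7}}
Fixed point at round 3; 6 class(es).
class of 1: {1,2,3}; class of 3: {1,2,3}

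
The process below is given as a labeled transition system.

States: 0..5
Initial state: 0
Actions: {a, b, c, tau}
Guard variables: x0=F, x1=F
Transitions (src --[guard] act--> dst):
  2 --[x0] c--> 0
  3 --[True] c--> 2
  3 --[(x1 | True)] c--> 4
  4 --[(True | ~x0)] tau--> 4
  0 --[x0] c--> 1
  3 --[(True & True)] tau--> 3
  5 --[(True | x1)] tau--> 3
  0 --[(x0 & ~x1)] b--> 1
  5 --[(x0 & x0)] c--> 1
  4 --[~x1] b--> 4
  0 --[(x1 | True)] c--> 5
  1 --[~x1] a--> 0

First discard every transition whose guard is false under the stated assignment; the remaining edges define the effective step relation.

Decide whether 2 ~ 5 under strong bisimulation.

Refine partition for ~:
  round 0: {{0,1,2,3,4,5}}
  round 1: {{0},{1},{2},{3},{4},{5}}
Fixed point at round 2; 6 class(es).
[2]={2}  [5]={5}

Answer: NOT BISIMILAR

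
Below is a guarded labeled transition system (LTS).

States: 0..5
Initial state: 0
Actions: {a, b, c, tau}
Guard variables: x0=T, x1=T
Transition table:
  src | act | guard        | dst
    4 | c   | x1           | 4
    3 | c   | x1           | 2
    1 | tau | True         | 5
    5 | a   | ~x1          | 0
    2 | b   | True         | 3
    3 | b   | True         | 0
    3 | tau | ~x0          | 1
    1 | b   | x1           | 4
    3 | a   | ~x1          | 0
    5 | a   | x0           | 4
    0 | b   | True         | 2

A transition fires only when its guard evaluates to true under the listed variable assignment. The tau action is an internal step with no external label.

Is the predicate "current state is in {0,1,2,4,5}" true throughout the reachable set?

Safe = {0,1,2,4,5}
R = {0,2,3}
  0: ok
  2: ok
  3: ✗ unsafe
counterexample path to 3: b·b

Answer: INVARIANT VIOLATED at state 3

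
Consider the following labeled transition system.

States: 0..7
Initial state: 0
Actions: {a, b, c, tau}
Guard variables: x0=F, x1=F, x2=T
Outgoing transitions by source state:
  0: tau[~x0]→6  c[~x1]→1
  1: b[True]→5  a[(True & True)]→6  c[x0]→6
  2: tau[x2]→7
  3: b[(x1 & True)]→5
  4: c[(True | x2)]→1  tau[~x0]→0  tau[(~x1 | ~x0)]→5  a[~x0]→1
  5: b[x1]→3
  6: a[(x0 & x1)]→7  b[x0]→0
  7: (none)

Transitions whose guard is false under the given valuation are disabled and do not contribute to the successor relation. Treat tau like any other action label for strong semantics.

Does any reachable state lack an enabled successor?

Answer: DEADLOCK at state 5

Trace:
R = {0,1,5,6}
  0: c→1  tau→6  [2 exit(s)]
  1: a→6  b→5  [2 exit(s)]
  5: ∅  [no exit]
  6: ∅  [no exit]
trace reaching 5: c·b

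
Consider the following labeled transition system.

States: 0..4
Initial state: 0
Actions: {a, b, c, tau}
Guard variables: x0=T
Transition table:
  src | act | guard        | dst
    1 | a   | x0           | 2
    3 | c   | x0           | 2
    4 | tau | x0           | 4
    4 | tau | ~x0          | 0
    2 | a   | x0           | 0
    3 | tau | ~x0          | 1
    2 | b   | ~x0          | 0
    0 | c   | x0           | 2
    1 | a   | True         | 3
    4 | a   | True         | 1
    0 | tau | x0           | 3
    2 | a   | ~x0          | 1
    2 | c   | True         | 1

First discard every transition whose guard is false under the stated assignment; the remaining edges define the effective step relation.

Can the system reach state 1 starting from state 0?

Answer: REACHABLE

Analysis:
After dropping false guards: 9 live edges.
depth 0: {0}
depth 1: {2,3}  cumulative {0,2,3}
depth 2: {1}  cumulative {0,1,2,3}
Reach set: {0,1,2,3}
witness 1: c·c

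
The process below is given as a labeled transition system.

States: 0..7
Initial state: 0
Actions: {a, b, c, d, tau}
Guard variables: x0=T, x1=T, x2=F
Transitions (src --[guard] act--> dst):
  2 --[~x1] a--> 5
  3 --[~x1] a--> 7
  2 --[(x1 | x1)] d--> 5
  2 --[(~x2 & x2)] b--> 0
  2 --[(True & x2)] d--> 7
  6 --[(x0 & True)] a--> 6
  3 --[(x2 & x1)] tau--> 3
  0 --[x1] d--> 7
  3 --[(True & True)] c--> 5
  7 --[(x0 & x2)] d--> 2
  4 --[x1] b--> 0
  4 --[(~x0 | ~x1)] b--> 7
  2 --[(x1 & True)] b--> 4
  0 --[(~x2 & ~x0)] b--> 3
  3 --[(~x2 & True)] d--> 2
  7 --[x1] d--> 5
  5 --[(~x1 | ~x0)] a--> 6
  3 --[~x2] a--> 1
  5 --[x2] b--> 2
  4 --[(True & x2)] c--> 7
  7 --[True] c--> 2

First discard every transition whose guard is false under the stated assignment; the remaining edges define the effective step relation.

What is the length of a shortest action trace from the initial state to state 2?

Breadth-first toward 2:
  L0 = {0}
  L1 = {7}
  L2 = {2,5}
2 enters at depth 2; path d·c

Answer: 2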